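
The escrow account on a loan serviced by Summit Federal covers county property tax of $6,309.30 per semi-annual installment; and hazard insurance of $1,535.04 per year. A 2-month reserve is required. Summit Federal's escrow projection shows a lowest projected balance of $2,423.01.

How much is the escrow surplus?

County property tax = $6,309.30 × 2 = $12,618.60 annually
Hazard insurance = $1,535.04 annually
Combined annual = $12,618.60 + $1,535.04 = $14,153.64
Monthly escrow = $14,153.64 ÷ 12 = $1,179.47
Required reserve = 2 × $1,179.47 = $2,358.94
Excess over cushion: $2,423.01 − $2,358.94 = $64.07

$64.07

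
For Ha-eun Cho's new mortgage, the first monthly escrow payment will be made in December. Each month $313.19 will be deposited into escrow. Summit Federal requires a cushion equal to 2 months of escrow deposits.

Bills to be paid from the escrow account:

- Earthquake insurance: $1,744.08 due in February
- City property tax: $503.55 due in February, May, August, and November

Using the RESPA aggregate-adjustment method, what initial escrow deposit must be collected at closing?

Cushion = 2 × $313.19 = $626.38
Trial balance (start $0, +$313.19 each month, − disbursements):
  Dec: +$313.19 → $313.19
  Jan: +$313.19 → $626.38
  Feb: +$313.19 − $2,247.63 → -$1,308.06
  Mar: +$313.19 → -$994.87
  Apr: +$313.19 → -$681.68
  May: +$313.19 − $503.55 → -$872.04
  Jun: +$313.19 → -$558.85
  Jul: +$313.19 → -$245.66
  Aug: +$313.19 − $503.55 → -$436.02
  Sep: +$313.19 → -$122.83
  Oct: +$313.19 → $190.36
  Nov: +$313.19 − $503.55 → $0.00
Lowest trial balance = -$1,308.06 (Feb)
Initial deposit = cushion − low point = $626.38 − (-$1,308.06) = $1,934.44

$1,934.44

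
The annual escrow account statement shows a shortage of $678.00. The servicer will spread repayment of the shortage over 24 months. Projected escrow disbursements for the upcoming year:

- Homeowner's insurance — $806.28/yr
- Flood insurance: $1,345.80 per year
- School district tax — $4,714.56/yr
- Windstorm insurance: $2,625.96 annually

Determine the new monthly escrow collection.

Homeowner's insurance — $806.28 annually
Flood insurance — $1,345.80 annually
School district tax — $4,714.56 annually
Windstorm insurance — $2,625.96 annually
Total per year = $806.28 + $1,345.80 + $4,714.56 + $2,625.96 = $9,492.60
Per month = $9,492.60 ÷ 12 = $791.05
Shortage per month = $678.00 / 24 = $28.25
Adjusted monthly = $791.05 + $28.25 = $819.30

$819.30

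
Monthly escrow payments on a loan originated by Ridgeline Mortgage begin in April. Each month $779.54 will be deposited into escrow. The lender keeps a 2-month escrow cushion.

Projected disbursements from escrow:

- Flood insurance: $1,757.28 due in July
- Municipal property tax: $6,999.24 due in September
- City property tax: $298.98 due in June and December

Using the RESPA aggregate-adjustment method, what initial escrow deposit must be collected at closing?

Cushion = 2 × $779.54 = $1,559.08
Trial balance (start $0, +$779.54 each month, − disbursements):
  Apr: +$779.54 → $779.54
  May: +$779.54 → $1,559.08
  Jun: +$779.54 − $298.98 → $2,039.64
  Jul: +$779.54 − $1,757.28 → $1,061.90
  Aug: +$779.54 → $1,841.44
  Sep: +$779.54 − $6,999.24 → -$4,378.26
  Oct: +$779.54 → -$3,598.72
  Nov: +$779.54 → -$2,819.18
  Dec: +$779.54 − $298.98 → -$2,338.62
  Jan: +$779.54 → -$1,559.08
  Feb: +$779.54 → -$779.54
  Mar: +$779.54 → $0.00
Lowest trial balance = -$4,378.26 (Sep)
Initial deposit = cushion − low point = $1,559.08 − (-$4,378.26) = $5,937.34

$5,937.34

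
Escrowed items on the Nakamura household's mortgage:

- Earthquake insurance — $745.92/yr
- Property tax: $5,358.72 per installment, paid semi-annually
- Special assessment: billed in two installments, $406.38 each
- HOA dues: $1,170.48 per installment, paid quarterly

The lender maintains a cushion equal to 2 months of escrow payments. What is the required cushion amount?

Earthquake insurance: $745.92/yr
Property tax: $5,358.72 × 2 = $10,717.44/yr
Special assessment: $406.38 × 2 = $812.76/yr
HOA dues: $1,170.48 × 4 = $4,681.92/yr
Yearly total = $16,958.04
Monthly = $16,958.04 / 12 = $1,413.17
Cushion = 2 × $1,413.17 = $2,826.34

$2,826.34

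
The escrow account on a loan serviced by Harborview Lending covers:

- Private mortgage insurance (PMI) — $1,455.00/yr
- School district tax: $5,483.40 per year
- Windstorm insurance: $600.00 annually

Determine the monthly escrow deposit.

$628.20

Private mortgage insurance (PMI) — $1,455.00 annually
School district tax — $5,483.40 annually
Windstorm insurance — $600.00 annually
Total annual escrow = $7,538.40
Monthly = $7,538.40 / 12 = $628.20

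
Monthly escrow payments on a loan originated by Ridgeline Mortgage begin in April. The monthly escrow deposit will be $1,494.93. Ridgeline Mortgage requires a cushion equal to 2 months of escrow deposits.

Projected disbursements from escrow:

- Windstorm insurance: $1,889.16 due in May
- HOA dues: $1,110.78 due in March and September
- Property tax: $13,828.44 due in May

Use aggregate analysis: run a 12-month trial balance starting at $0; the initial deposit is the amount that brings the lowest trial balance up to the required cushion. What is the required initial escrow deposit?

$15,717.60

Cushion = 2 × $1,494.93 = $2,989.86
Trial balance (start $0, +$1,494.93 each month, − disbursements):
  Apr: +$1,494.93 → $1,494.93
  May: +$1,494.93 − $15,717.60 → -$12,727.74
  Jun: +$1,494.93 → -$11,232.81
  Jul: +$1,494.93 → -$9,737.88
  Aug: +$1,494.93 → -$8,242.95
  Sep: +$1,494.93 − $1,110.78 → -$7,858.80
  Oct: +$1,494.93 → -$6,363.87
  Nov: +$1,494.93 → -$4,868.94
  Dec: +$1,494.93 → -$3,374.01
  Jan: +$1,494.93 → -$1,879.08
  Feb: +$1,494.93 → -$384.15
  Mar: +$1,494.93 − $1,110.78 → $0.00
Lowest trial balance = -$12,727.74 (May)
Initial deposit = cushion − low point = $2,989.86 − (-$12,727.74) = $15,717.60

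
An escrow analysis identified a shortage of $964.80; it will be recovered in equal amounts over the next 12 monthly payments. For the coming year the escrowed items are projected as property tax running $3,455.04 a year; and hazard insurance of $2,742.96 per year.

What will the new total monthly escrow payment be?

Property tax — $3,455.04 per year
Hazard insurance — $2,742.96 per year
Combined annual = $6,198.00
Base monthly escrow = $6,198.00 ÷ 12 = $516.50
Shortage spread = $964.80 ÷ 12 = $80.40/mo
Adjusted monthly = $516.50 + $80.40 = $596.90

$596.90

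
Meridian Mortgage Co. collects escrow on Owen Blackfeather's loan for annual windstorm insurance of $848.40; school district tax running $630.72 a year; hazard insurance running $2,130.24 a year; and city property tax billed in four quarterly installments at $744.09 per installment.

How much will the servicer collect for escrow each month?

Windstorm insurance = $848.40
School district tax = $630.72
Hazard insurance = $2,130.24
City property tax = $744.09 × 4 = $2,976.36
Combined annual = $848.40 + $630.72 + $2,130.24 + $2,976.36 = $6,585.72
Base monthly escrow = $6,585.72 / 12 = $548.81

$548.81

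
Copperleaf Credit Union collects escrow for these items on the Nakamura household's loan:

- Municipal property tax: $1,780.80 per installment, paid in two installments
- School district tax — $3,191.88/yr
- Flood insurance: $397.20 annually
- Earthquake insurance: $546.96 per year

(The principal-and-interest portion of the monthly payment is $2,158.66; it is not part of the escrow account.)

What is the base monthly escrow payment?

$641.47

Municipal property tax — $1,780.80 × 2 = $3,561.60 per year
School district tax — $3,191.88 per year
Flood insurance — $397.20 per year
Earthquake insurance — $546.96 per year
Total per year = $3,561.60 + $3,191.88 + $397.20 + $546.96 = $7,697.64
Base monthly escrow = $7,697.64 / 12 = $641.47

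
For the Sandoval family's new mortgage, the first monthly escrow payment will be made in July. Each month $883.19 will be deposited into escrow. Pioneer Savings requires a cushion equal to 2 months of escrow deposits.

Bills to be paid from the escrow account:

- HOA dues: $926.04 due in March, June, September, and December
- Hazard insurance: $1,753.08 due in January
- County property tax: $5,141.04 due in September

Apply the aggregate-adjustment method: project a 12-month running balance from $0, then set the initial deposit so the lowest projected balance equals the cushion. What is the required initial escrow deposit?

Cushion = 2 × $883.19 = $1,766.38
Trial balance (start $0, +$883.19 each month, − disbursements):
  Jul: +$883.19 → $883.19
  Aug: +$883.19 → $1,766.38
  Sep: +$883.19 − $6,067.08 → -$3,417.51
  Oct: +$883.19 → -$2,534.32
  Nov: +$883.19 → -$1,651.13
  Dec: +$883.19 − $926.04 → -$1,693.98
  Jan: +$883.19 − $1,753.08 → -$2,563.87
  Feb: +$883.19 → -$1,680.68
  Mar: +$883.19 − $926.04 → -$1,723.53
  Apr: +$883.19 → -$840.34
  May: +$883.19 → $42.85
  Jun: +$883.19 − $926.04 → $0.00
Lowest trial balance = -$3,417.51 (Sep)
Initial deposit = cushion − low point = $1,766.38 − (-$3,417.51) = $5,183.89

$5,183.89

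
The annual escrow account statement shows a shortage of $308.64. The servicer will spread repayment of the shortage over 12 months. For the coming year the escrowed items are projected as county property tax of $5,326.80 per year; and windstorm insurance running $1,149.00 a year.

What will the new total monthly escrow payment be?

County property tax = $5,326.80
Windstorm insurance = $1,149.00
Yearly total = $5,326.80 + $1,149.00 = $6,475.80
Monthly escrow = $6,475.80 / 12 = $539.65
Shortage spread = $308.64 / 12 = $25.72/mo
New monthly escrow = $539.65 + $25.72 = $565.37

$565.37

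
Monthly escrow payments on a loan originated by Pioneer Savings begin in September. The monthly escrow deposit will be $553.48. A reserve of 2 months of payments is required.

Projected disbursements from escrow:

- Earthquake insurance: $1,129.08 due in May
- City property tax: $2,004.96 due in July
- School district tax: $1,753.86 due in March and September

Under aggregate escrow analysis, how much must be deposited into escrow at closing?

$2,307.34

Cushion = 2 × $553.48 = $1,106.96
Trial balance (start $0, +$553.48 each month, − disbursements):
  Sep: +$553.48 − $1,753.86 → -$1,200.38
  Oct: +$553.48 → -$646.90
  Nov: +$553.48 → -$93.42
  Dec: +$553.48 → $460.06
  Jan: +$553.48 → $1,013.54
  Feb: +$553.48 → $1,567.02
  Mar: +$553.48 − $1,753.86 → $366.64
  Apr: +$553.48 → $920.12
  May: +$553.48 − $1,129.08 → $344.52
  Jun: +$553.48 → $898.00
  Jul: +$553.48 − $2,004.96 → -$553.48
  Aug: +$553.48 → $0.00
Lowest trial balance = -$1,200.38 (Sep)
Initial deposit = cushion − low point = $1,106.96 − (-$1,200.38) = $2,307.34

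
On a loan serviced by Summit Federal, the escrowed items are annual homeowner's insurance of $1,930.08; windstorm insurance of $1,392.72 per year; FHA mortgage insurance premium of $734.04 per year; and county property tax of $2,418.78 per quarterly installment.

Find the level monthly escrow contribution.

$1,144.33

Homeowner's insurance = $1,930.08/yr
Windstorm insurance = $1,392.72/yr
FHA mortgage insurance premium = $734.04/yr
County property tax = $2,418.78 × 4 = $9,675.12/yr
Total per year = $13,731.96
Base monthly escrow = $13,731.96 / 12 = $1,144.33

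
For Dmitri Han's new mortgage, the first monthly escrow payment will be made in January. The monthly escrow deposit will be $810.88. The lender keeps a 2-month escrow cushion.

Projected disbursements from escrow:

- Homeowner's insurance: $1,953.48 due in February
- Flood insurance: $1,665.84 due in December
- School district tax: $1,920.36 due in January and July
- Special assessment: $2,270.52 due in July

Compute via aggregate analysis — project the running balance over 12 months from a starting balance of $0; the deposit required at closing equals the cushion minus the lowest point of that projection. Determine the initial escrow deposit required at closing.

$4,010.32

Cushion = 2 × $810.88 = $1,621.76
Trial balance (start $0, +$810.88 each month, − disbursements):
  Jan: +$810.88 − $1,920.36 → -$1,109.48
  Feb: +$810.88 − $1,953.48 → -$2,252.08
  Mar: +$810.88 → -$1,441.20
  Apr: +$810.88 → -$630.32
  May: +$810.88 → $180.56
  Jun: +$810.88 → $991.44
  Jul: +$810.88 − $4,190.88 → -$2,388.56
  Aug: +$810.88 → -$1,577.68
  Sep: +$810.88 → -$766.80
  Oct: +$810.88 → $44.08
  Nov: +$810.88 → $854.96
  Dec: +$810.88 − $1,665.84 → $0.00
Lowest trial balance = -$2,388.56 (Jul)
Initial deposit = cushion − low point = $1,621.76 − (-$2,388.56) = $4,010.32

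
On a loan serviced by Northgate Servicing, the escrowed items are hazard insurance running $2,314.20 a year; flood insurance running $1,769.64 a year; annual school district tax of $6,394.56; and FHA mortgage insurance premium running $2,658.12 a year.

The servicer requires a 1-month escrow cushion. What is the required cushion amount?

$1,094.71

Hazard insurance: $2,314.20 per year
Flood insurance: $1,769.64 per year
School district tax: $6,394.56 per year
FHA mortgage insurance premium: $2,658.12 per year
Combined annual = $13,136.52
Per month = $13,136.52 / 12 = $1,094.71
Required cushion = 1 × $1,094.71 = $1,094.71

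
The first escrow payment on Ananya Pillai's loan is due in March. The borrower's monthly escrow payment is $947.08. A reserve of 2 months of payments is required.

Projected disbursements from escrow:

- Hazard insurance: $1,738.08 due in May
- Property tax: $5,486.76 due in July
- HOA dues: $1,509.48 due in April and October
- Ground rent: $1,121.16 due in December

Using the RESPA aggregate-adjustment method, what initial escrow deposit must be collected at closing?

Cushion = 2 × $947.08 = $1,894.16
Trial balance (start $0, +$947.08 each month, − disbursements):
  Mar: +$947.08 → $947.08
  Apr: +$947.08 − $1,509.48 → $384.68
  May: +$947.08 − $1,738.08 → -$406.32
  Jun: +$947.08 → $540.76
  Jul: +$947.08 − $5,486.76 → -$3,998.92
  Aug: +$947.08 → -$3,051.84
  Sep: +$947.08 → -$2,104.76
  Oct: +$947.08 − $1,509.48 → -$2,667.16
  Nov: +$947.08 → -$1,720.08
  Dec: +$947.08 − $1,121.16 → -$1,894.16
  Jan: +$947.08 → -$947.08
  Feb: +$947.08 → $0.00
Lowest trial balance = -$3,998.92 (Jul)
Initial deposit = cushion − low point = $1,894.16 − (-$3,998.92) = $5,893.08

$5,893.08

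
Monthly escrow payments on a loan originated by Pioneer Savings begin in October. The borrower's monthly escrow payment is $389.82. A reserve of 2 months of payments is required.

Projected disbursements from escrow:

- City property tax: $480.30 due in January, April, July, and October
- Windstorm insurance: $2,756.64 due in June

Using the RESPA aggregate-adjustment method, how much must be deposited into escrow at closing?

$1,559.28

Cushion = 2 × $389.82 = $779.64
Trial balance (start $0, +$389.82 each month, − disbursements):
  Oct: +$389.82 − $480.30 → -$90.48
  Nov: +$389.82 → $299.34
  Dec: +$389.82 → $689.16
  Jan: +$389.82 − $480.30 → $598.68
  Feb: +$389.82 → $988.50
  Mar: +$389.82 → $1,378.32
  Apr: +$389.82 − $480.30 → $1,287.84
  May: +$389.82 → $1,677.66
  Jun: +$389.82 − $2,756.64 → -$689.16
  Jul: +$389.82 − $480.30 → -$779.64
  Aug: +$389.82 → -$389.82
  Sep: +$389.82 → $0.00
Lowest trial balance = -$779.64 (Jul)
Initial deposit = cushion − low point = $779.64 − (-$779.64) = $1,559.28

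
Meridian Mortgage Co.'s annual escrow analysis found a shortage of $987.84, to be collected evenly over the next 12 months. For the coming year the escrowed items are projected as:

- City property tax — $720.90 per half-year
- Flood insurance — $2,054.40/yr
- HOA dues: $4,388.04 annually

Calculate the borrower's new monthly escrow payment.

City property tax — $720.90 × 2 = $1,441.80/yr
Flood insurance — $2,054.40/yr
HOA dues — $4,388.04/yr
Yearly total = $7,884.24
Base monthly escrow = $7,884.24 ÷ 12 = $657.02
Shortage spread = $987.84 ÷ 12 = $82.32/mo
New monthly escrow = $657.02 + $82.32 = $739.34

$739.34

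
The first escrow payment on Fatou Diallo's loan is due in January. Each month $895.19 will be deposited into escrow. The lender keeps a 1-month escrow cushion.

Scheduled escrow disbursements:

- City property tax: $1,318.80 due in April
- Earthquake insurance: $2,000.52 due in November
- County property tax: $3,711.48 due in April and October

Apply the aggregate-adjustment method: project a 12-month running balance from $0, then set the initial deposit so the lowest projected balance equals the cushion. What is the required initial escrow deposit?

Cushion = 1 × $895.19 = $895.19
Trial balance (start $0, +$895.19 each month, − disbursements):
  Jan: +$895.19 → $895.19
  Feb: +$895.19 → $1,790.38
  Mar: +$895.19 → $2,685.57
  Apr: +$895.19 − $5,030.28 → -$1,449.52
  May: +$895.19 → -$554.33
  Jun: +$895.19 → $340.86
  Jul: +$895.19 → $1,236.05
  Aug: +$895.19 → $2,131.24
  Sep: +$895.19 → $3,026.43
  Oct: +$895.19 − $3,711.48 → $210.14
  Nov: +$895.19 − $2,000.52 → -$895.19
  Dec: +$895.19 → $0.00
Lowest trial balance = -$1,449.52 (Apr)
Initial deposit = cushion − low point = $895.19 − (-$1,449.52) = $2,344.71

$2,344.71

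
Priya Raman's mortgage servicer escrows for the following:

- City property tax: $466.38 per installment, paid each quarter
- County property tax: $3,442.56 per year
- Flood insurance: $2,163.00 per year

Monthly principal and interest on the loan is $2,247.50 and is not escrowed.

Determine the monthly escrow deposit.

City property tax = $466.38 × 4 = $1,865.52/yr
County property tax = $3,442.56/yr
Flood insurance = $2,163.00/yr
Combined annual = $1,865.52 + $3,442.56 + $2,163.00 = $7,471.08
Per month = $7,471.08 ÷ 12 = $622.59

$622.59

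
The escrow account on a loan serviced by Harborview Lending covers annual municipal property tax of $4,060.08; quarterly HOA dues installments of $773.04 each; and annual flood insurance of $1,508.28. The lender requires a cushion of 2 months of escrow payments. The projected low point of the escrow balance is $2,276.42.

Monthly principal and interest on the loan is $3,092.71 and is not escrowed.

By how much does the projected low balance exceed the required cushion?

$833.00

Municipal property tax = $4,060.08 per year
HOA dues = $773.04 × 4 = $3,092.16 per year
Flood insurance = $1,508.28 per year
Annual escrow total = $4,060.08 + $3,092.16 + $1,508.28 = $8,660.52
Monthly = $8,660.52 ÷ 12 = $721.71
Required cushion = 2 × $721.71 = $1,443.42
Excess over cushion: $2,276.42 − $1,443.42 = $833.00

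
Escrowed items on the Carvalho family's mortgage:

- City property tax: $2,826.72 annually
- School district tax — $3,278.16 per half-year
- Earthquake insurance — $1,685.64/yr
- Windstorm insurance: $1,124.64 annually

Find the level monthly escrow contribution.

$1,016.11

City property tax: $2,826.72/yr
School district tax: $3,278.16 × 2 = $6,556.32/yr
Earthquake insurance: $1,685.64/yr
Windstorm insurance: $1,124.64/yr
Total per year = $2,826.72 + $6,556.32 + $1,685.64 + $1,124.64 = $12,193.32
Monthly escrow = $12,193.32 / 12 = $1,016.11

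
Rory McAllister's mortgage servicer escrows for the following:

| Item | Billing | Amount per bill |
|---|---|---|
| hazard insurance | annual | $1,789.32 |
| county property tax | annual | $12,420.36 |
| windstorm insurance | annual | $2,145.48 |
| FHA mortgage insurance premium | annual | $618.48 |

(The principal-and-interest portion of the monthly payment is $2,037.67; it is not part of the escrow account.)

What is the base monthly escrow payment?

$1,414.47

Hazard insurance = $1,789.32 per year
County property tax = $12,420.36 per year
Windstorm insurance = $2,145.48 per year
FHA mortgage insurance premium = $618.48 per year
Yearly total = $16,973.64
Base monthly escrow = $16,973.64 ÷ 12 = $1,414.47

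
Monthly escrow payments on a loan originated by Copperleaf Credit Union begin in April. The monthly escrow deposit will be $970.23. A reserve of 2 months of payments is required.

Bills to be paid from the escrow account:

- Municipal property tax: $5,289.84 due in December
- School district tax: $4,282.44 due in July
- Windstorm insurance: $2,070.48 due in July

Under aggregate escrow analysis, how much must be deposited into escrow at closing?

$4,851.15

Cushion = 2 × $970.23 = $1,940.46
Trial balance (start $0, +$970.23 each month, − disbursements):
  Apr: +$970.23 → $970.23
  May: +$970.23 → $1,940.46
  Jun: +$970.23 → $2,910.69
  Jul: +$970.23 − $6,352.92 → -$2,472.00
  Aug: +$970.23 → -$1,501.77
  Sep: +$970.23 → -$531.54
  Oct: +$970.23 → $438.69
  Nov: +$970.23 → $1,408.92
  Dec: +$970.23 − $5,289.84 → -$2,910.69
  Jan: +$970.23 → -$1,940.46
  Feb: +$970.23 → -$970.23
  Mar: +$970.23 → $0.00
Lowest trial balance = -$2,910.69 (Dec)
Initial deposit = cushion − low point = $1,940.46 − (-$2,910.69) = $4,851.15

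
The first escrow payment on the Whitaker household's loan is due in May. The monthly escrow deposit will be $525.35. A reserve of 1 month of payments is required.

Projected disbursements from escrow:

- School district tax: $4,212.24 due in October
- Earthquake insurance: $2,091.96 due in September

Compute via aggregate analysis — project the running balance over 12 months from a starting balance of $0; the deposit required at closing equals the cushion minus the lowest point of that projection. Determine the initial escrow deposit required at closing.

$3,677.45

Cushion = 1 × $525.35 = $525.35
Trial balance (start $0, +$525.35 each month, − disbursements):
  May: +$525.35 → $525.35
  Jun: +$525.35 → $1,050.70
  Jul: +$525.35 → $1,576.05
  Aug: +$525.35 → $2,101.40
  Sep: +$525.35 − $2,091.96 → $534.79
  Oct: +$525.35 − $4,212.24 → -$3,152.10
  Nov: +$525.35 → -$2,626.75
  Dec: +$525.35 → -$2,101.40
  Jan: +$525.35 → -$1,576.05
  Feb: +$525.35 → -$1,050.70
  Mar: +$525.35 → -$525.35
  Apr: +$525.35 → $0.00
Lowest trial balance = -$3,152.10 (Oct)
Initial deposit = cushion − low point = $525.35 − (-$3,152.10) = $3,677.45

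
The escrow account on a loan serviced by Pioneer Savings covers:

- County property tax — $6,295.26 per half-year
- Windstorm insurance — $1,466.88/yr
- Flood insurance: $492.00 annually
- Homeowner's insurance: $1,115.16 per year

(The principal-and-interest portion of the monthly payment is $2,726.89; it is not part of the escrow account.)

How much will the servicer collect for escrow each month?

County property tax = $6,295.26 × 2 = $12,590.52 per year
Windstorm insurance = $1,466.88 per year
Flood insurance = $492.00 per year
Homeowner's insurance = $1,115.16 per year
Yearly total = $12,590.52 + $1,466.88 + $492.00 + $1,115.16 = $15,664.56
Monthly = $15,664.56 / 12 = $1,305.38

$1,305.38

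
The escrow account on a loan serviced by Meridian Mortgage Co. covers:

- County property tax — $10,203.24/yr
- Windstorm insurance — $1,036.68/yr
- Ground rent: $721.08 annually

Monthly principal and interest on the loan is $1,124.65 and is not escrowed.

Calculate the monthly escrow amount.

County property tax — $10,203.24 per year
Windstorm insurance — $1,036.68 per year
Ground rent — $721.08 per year
Yearly total = $10,203.24 + $1,036.68 + $721.08 = $11,961.00
Monthly = $11,961.00 ÷ 12 = $996.75

$996.75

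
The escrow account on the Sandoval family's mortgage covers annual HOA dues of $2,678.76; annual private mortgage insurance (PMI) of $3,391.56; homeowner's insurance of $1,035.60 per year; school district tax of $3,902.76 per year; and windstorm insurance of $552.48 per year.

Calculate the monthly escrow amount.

$963.43

HOA dues — $2,678.76
Private mortgage insurance (PMI) — $3,391.56
Homeowner's insurance — $1,035.60
School district tax — $3,902.76
Windstorm insurance — $552.48
Combined annual = $11,561.16
Per month = $11,561.16 ÷ 12 = $963.43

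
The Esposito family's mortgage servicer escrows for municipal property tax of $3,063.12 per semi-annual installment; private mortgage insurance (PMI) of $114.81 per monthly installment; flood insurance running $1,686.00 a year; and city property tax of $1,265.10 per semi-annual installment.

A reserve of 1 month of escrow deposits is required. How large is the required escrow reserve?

$976.68

Municipal property tax = $3,063.12 × 2 = $6,126.24 per year
Private mortgage insurance (PMI) = $114.81 × 12 = $1,377.72 per year
Flood insurance = $1,686.00 per year
City property tax = $1,265.10 × 2 = $2,530.20 per year
Yearly total = $6,126.24 + $1,377.72 + $1,686.00 + $2,530.20 = $11,720.16
Monthly escrow = $11,720.16 ÷ 12 = $976.68
Required cushion = 1 × $976.68 = $976.68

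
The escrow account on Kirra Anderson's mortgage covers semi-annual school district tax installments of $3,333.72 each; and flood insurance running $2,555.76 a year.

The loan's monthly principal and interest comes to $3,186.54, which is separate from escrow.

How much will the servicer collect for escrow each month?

$768.60

School district tax: $3,333.72 × 2 = $6,667.44 annually
Flood insurance: $2,555.76 annually
Total annual escrow = $6,667.44 + $2,555.76 = $9,223.20
Monthly escrow = $9,223.20 / 12 = $768.60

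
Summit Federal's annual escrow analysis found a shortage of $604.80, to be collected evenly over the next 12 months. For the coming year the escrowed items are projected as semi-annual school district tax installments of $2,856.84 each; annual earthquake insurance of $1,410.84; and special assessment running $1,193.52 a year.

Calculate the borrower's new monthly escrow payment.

School district tax: $2,856.84 × 2 = $5,713.68 per year
Earthquake insurance: $1,410.84 per year
Special assessment: $1,193.52 per year
Annual escrow total = $8,318.04
Monthly = $8,318.04 / 12 = $693.17
Shortage per month = $604.80 / 12 = $50.40
New monthly escrow = $693.17 + $50.40 = $743.57

$743.57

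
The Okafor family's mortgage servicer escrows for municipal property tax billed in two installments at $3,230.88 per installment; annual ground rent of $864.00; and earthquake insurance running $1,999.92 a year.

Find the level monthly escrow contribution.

$777.14

Municipal property tax: $3,230.88 × 2 = $6,461.76
Ground rent: $864.00
Earthquake insurance: $1,999.92
Yearly total = $6,461.76 + $864.00 + $1,999.92 = $9,325.68
Per month = $9,325.68 / 12 = $777.14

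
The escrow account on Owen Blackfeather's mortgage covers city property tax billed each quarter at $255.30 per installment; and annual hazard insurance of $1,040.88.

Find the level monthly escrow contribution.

City property tax = $255.30 × 4 = $1,021.20 annually
Hazard insurance = $1,040.88 annually
Total per year = $2,062.08
Per month = $2,062.08 ÷ 12 = $171.84

$171.84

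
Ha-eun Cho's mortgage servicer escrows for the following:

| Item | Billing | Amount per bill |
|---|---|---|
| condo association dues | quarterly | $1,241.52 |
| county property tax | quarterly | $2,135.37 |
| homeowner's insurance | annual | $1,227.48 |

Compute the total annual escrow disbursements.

$14,735.04

Condo association dues — $1,241.52 × 4 = $4,966.08/yr
County property tax — $2,135.37 × 4 = $8,541.48/yr
Homeowner's insurance — $1,227.48/yr
Combined annual = $14,735.04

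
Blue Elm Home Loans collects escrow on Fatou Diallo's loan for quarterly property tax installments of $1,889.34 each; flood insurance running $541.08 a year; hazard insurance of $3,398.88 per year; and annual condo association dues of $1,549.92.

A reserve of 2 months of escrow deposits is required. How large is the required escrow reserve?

$2,174.54

Property tax: $1,889.34 × 4 = $7,557.36/yr
Flood insurance: $541.08/yr
Hazard insurance: $3,398.88/yr
Condo association dues: $1,549.92/yr
Total annual escrow = $13,047.24
Per month = $13,047.24 / 12 = $1,087.27
Reserve = 2 × $1,087.27 = $2,174.54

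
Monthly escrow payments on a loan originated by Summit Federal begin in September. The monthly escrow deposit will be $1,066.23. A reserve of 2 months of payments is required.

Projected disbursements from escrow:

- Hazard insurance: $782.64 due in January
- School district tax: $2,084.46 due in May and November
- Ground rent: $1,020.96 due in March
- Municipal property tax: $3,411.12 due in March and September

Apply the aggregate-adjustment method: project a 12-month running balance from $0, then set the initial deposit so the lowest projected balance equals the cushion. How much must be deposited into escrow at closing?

$5,379.15

Cushion = 2 × $1,066.23 = $2,132.46
Trial balance (start $0, +$1,066.23 each month, − disbursements):
  Sep: +$1,066.23 − $3,411.12 → -$2,344.89
  Oct: +$1,066.23 → -$1,278.66
  Nov: +$1,066.23 − $2,084.46 → -$2,296.89
  Dec: +$1,066.23 → -$1,230.66
  Jan: +$1,066.23 − $782.64 → -$947.07
  Feb: +$1,066.23 → $119.16
  Mar: +$1,066.23 − $4,432.08 → -$3,246.69
  Apr: +$1,066.23 → -$2,180.46
  May: +$1,066.23 − $2,084.46 → -$3,198.69
  Jun: +$1,066.23 → -$2,132.46
  Jul: +$1,066.23 → -$1,066.23
  Aug: +$1,066.23 → $0.00
Lowest trial balance = -$3,246.69 (Mar)
Initial deposit = cushion − low point = $2,132.46 − (-$3,246.69) = $5,379.15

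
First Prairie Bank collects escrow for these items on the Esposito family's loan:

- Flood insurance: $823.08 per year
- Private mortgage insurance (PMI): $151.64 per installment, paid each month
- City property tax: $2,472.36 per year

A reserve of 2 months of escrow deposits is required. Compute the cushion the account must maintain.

$852.52

Flood insurance: $823.08 per year
Private mortgage insurance (PMI): $151.64 × 12 = $1,819.68 per year
City property tax: $2,472.36 per year
Total annual escrow = $823.08 + $1,819.68 + $2,472.36 = $5,115.12
Monthly = $5,115.12 ÷ 12 = $426.26
Required cushion = 2 × $426.26 = $852.52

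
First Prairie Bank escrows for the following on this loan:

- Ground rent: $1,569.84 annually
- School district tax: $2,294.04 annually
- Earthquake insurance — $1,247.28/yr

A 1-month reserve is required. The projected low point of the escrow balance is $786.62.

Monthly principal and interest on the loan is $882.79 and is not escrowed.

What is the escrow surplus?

$360.69

Ground rent — $1,569.84 per year
School district tax — $2,294.04 per year
Earthquake insurance — $1,247.28 per year
Yearly total = $5,111.16
Monthly escrow = $5,111.16 / 12 = $425.93
Cushion = 1 × $425.93 = $425.93
Surplus = $786.62 − $425.93 = $360.69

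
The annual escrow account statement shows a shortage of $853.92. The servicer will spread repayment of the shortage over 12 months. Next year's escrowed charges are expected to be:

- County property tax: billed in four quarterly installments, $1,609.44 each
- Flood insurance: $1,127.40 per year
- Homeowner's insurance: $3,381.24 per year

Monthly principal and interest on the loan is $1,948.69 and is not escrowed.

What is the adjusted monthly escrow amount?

$983.36

County property tax — $1,609.44 × 4 = $6,437.76/yr
Flood insurance — $1,127.40/yr
Homeowner's insurance — $3,381.24/yr
Combined annual = $10,946.40
Base monthly escrow = $10,946.40 / 12 = $912.20
Shortage spread = $853.92 ÷ 12 = $71.16/mo
Adjusted monthly = $912.20 + $71.16 = $983.36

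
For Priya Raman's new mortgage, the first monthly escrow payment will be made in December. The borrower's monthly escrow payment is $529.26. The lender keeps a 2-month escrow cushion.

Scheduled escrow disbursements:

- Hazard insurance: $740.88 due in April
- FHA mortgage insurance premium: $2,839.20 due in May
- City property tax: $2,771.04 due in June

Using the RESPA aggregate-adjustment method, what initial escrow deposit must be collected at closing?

$3,704.82

Cushion = 2 × $529.26 = $1,058.52
Trial balance (start $0, +$529.26 each month, − disbursements):
  Dec: +$529.26 → $529.26
  Jan: +$529.26 → $1,058.52
  Feb: +$529.26 → $1,587.78
  Mar: +$529.26 → $2,117.04
  Apr: +$529.26 − $740.88 → $1,905.42
  May: +$529.26 − $2,839.20 → -$404.52
  Jun: +$529.26 − $2,771.04 → -$2,646.30
  Jul: +$529.26 → -$2,117.04
  Aug: +$529.26 → -$1,587.78
  Sep: +$529.26 → -$1,058.52
  Oct: +$529.26 → -$529.26
  Nov: +$529.26 → $0.00
Lowest trial balance = -$2,646.30 (Jun)
Initial deposit = cushion − low point = $1,058.52 − (-$2,646.30) = $3,704.82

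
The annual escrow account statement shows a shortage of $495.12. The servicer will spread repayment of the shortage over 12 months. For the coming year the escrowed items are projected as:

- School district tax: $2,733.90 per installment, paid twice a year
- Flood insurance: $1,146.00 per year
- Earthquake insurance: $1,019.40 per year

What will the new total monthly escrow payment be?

$677.36

School district tax: $2,733.90 × 2 = $5,467.80/yr
Flood insurance: $1,146.00/yr
Earthquake insurance: $1,019.40/yr
Combined annual = $7,633.20
Monthly escrow = $7,633.20 ÷ 12 = $636.10
Monthly shortage recovery: $495.12 ÷ 12 = $41.26
New monthly escrow = $636.10 + $41.26 = $677.36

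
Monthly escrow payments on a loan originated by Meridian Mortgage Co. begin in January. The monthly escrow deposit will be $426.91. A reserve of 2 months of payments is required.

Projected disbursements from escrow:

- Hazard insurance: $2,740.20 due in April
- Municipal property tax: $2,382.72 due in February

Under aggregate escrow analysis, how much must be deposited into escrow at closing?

$4,269.10

Cushion = 2 × $426.91 = $853.82
Trial balance (start $0, +$426.91 each month, − disbursements):
  Jan: +$426.91 → $426.91
  Feb: +$426.91 − $2,382.72 → -$1,528.90
  Mar: +$426.91 → -$1,101.99
  Apr: +$426.91 − $2,740.20 → -$3,415.28
  May: +$426.91 → -$2,988.37
  Jun: +$426.91 → -$2,561.46
  Jul: +$426.91 → -$2,134.55
  Aug: +$426.91 → -$1,707.64
  Sep: +$426.91 → -$1,280.73
  Oct: +$426.91 → -$853.82
  Nov: +$426.91 → -$426.91
  Dec: +$426.91 → $0.00
Lowest trial balance = -$3,415.28 (Apr)
Initial deposit = cushion − low point = $853.82 − (-$3,415.28) = $4,269.10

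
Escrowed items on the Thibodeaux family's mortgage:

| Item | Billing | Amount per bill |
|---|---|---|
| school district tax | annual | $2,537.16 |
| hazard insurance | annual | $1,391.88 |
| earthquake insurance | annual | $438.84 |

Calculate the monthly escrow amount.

School district tax — $2,537.16/yr
Hazard insurance — $1,391.88/yr
Earthquake insurance — $438.84/yr
Annual escrow total = $2,537.16 + $1,391.88 + $438.84 = $4,367.88
Per month = $4,367.88 ÷ 12 = $363.99

$363.99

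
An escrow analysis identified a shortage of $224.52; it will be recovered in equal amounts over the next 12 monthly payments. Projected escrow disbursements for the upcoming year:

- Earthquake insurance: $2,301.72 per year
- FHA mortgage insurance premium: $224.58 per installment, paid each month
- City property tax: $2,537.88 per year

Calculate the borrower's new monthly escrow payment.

$646.59

Earthquake insurance = $2,301.72 annually
FHA mortgage insurance premium = $224.58 × 12 = $2,694.96 annually
City property tax = $2,537.88 annually
Annual escrow total = $2,301.72 + $2,694.96 + $2,537.88 = $7,534.56
Base monthly escrow = $7,534.56 ÷ 12 = $627.88
Monthly shortage recovery: $224.52 / 12 = $18.71
Adjusted monthly = $627.88 + $18.71 = $646.59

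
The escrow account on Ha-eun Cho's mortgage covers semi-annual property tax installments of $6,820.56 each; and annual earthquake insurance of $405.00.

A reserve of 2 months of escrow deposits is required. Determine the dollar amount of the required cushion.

$2,341.02

Property tax — $6,820.56 × 2 = $13,641.12/yr
Earthquake insurance — $405.00/yr
Total per year = $13,641.12 + $405.00 = $14,046.12
Per month = $14,046.12 / 12 = $1,170.51
Cushion = 2 × $1,170.51 = $2,341.02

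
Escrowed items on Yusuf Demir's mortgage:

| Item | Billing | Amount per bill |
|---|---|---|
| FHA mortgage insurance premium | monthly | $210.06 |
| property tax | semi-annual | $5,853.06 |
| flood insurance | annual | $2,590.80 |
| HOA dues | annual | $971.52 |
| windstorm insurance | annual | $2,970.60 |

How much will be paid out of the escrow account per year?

FHA mortgage insurance premium — $210.06 × 12 = $2,520.72/yr
Property tax — $5,853.06 × 2 = $11,706.12/yr
Flood insurance — $2,590.80/yr
HOA dues — $971.52/yr
Windstorm insurance — $2,970.60/yr
Total annual escrow = $2,520.72 + $11,706.12 + $2,590.80 + $971.52 + $2,970.60 = $20,759.76

$20,759.76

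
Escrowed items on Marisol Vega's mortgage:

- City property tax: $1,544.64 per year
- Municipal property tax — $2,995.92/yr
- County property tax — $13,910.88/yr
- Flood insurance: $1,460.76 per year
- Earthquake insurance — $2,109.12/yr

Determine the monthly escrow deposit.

City property tax: $1,544.64 annually
Municipal property tax: $2,995.92 annually
County property tax: $13,910.88 annually
Flood insurance: $1,460.76 annually
Earthquake insurance: $2,109.12 annually
Combined annual = $1,544.64 + $2,995.92 + $13,910.88 + $1,460.76 + $2,109.12 = $22,021.32
Monthly escrow = $22,021.32 ÷ 12 = $1,835.11

$1,835.11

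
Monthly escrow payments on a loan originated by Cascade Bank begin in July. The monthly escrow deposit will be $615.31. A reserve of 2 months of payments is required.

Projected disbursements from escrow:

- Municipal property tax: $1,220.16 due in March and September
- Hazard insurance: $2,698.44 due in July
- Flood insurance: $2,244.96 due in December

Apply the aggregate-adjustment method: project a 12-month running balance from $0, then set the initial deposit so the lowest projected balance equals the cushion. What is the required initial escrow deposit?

$3,702.32

Cushion = 2 × $615.31 = $1,230.62
Trial balance (start $0, +$615.31 each month, − disbursements):
  Jul: +$615.31 − $2,698.44 → -$2,083.13
  Aug: +$615.31 → -$1,467.82
  Sep: +$615.31 − $1,220.16 → -$2,072.67
  Oct: +$615.31 → -$1,457.36
  Nov: +$615.31 → -$842.05
  Dec: +$615.31 − $2,244.96 → -$2,471.70
  Jan: +$615.31 → -$1,856.39
  Feb: +$615.31 → -$1,241.08
  Mar: +$615.31 − $1,220.16 → -$1,845.93
  Apr: +$615.31 → -$1,230.62
  May: +$615.31 → -$615.31
  Jun: +$615.31 → $0.00
Lowest trial balance = -$2,471.70 (Dec)
Initial deposit = cushion − low point = $1,230.62 − (-$2,471.70) = $3,702.32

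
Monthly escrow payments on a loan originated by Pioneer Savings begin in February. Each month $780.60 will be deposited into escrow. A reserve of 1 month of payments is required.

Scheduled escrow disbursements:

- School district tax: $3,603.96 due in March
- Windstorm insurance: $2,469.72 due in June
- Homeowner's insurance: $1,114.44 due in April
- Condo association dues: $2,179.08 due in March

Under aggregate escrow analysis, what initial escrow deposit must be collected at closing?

Cushion = 1 × $780.60 = $780.60
Trial balance (start $0, +$780.60 each month, − disbursements):
  Feb: +$780.60 → $780.60
  Mar: +$780.60 − $5,783.04 → -$4,221.84
  Apr: +$780.60 − $1,114.44 → -$4,555.68
  May: +$780.60 → -$3,775.08
  Jun: +$780.60 − $2,469.72 → -$5,464.20
  Jul: +$780.60 → -$4,683.60
  Aug: +$780.60 → -$3,903.00
  Sep: +$780.60 → -$3,122.40
  Oct: +$780.60 → -$2,341.80
  Nov: +$780.60 → -$1,561.20
  Dec: +$780.60 → -$780.60
  Jan: +$780.60 → $0.00
Lowest trial balance = -$5,464.20 (Jun)
Initial deposit = cushion − low point = $780.60 − (-$5,464.20) = $6,244.80

$6,244.80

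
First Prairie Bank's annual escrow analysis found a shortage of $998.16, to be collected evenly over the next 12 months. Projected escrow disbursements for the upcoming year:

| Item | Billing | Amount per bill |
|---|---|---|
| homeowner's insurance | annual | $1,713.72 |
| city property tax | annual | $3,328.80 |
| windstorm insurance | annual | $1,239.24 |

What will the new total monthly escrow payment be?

Homeowner's insurance = $1,713.72/yr
City property tax = $3,328.80/yr
Windstorm insurance = $1,239.24/yr
Annual escrow total = $1,713.72 + $3,328.80 + $1,239.24 = $6,281.76
Per month = $6,281.76 ÷ 12 = $523.48
Shortage spread = $998.16 / 12 = $83.18/mo
New monthly escrow = $523.48 + $83.18 = $606.66

$606.66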